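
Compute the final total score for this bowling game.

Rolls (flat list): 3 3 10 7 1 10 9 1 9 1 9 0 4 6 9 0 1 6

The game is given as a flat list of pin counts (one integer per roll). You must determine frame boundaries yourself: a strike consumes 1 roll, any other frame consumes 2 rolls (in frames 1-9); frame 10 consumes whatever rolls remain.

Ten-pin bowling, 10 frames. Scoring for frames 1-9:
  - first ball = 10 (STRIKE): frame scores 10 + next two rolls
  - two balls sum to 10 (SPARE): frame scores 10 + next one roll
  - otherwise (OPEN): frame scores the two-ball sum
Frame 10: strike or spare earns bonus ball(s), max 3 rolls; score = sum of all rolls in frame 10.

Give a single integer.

Frame 1: OPEN (3+3=6). Cumulative: 6
Frame 2: STRIKE. 10 + next two rolls (7+1) = 18. Cumulative: 24
Frame 3: OPEN (7+1=8). Cumulative: 32
Frame 4: STRIKE. 10 + next two rolls (9+1) = 20. Cumulative: 52
Frame 5: SPARE (9+1=10). 10 + next roll (9) = 19. Cumulative: 71
Frame 6: SPARE (9+1=10). 10 + next roll (9) = 19. Cumulative: 90
Frame 7: OPEN (9+0=9). Cumulative: 99
Frame 8: SPARE (4+6=10). 10 + next roll (9) = 19. Cumulative: 118
Frame 9: OPEN (9+0=9). Cumulative: 127
Frame 10: OPEN. Sum of all frame-10 rolls (1+6) = 7. Cumulative: 134

Answer: 134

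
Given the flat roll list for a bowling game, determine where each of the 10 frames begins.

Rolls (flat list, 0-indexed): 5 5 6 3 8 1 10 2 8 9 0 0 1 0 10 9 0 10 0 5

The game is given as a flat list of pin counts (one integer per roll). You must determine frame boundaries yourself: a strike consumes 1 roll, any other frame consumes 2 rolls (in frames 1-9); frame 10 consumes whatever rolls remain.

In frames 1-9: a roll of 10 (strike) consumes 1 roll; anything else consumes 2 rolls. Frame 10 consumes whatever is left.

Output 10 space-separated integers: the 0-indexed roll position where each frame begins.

Answer: 0 2 4 6 7 9 11 13 15 17

Derivation:
Frame 1 starts at roll index 0: rolls=5,5 (sum=10), consumes 2 rolls
Frame 2 starts at roll index 2: rolls=6,3 (sum=9), consumes 2 rolls
Frame 3 starts at roll index 4: rolls=8,1 (sum=9), consumes 2 rolls
Frame 4 starts at roll index 6: roll=10 (strike), consumes 1 roll
Frame 5 starts at roll index 7: rolls=2,8 (sum=10), consumes 2 rolls
Frame 6 starts at roll index 9: rolls=9,0 (sum=9), consumes 2 rolls
Frame 7 starts at roll index 11: rolls=0,1 (sum=1), consumes 2 rolls
Frame 8 starts at roll index 13: rolls=0,10 (sum=10), consumes 2 rolls
Frame 9 starts at roll index 15: rolls=9,0 (sum=9), consumes 2 rolls
Frame 10 starts at roll index 17: 3 remaining rolls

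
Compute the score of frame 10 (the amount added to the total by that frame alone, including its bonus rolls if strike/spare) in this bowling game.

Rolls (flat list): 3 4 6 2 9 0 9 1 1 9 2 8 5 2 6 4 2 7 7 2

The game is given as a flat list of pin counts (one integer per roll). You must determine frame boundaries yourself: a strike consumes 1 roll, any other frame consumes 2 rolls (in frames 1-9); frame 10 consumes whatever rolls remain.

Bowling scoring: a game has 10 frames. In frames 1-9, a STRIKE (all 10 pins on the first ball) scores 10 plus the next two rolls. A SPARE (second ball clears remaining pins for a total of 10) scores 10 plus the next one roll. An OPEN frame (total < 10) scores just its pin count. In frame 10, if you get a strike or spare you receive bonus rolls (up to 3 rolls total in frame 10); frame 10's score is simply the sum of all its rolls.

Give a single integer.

Frame 1: OPEN (3+4=7). Cumulative: 7
Frame 2: OPEN (6+2=8). Cumulative: 15
Frame 3: OPEN (9+0=9). Cumulative: 24
Frame 4: SPARE (9+1=10). 10 + next roll (1) = 11. Cumulative: 35
Frame 5: SPARE (1+9=10). 10 + next roll (2) = 12. Cumulative: 47
Frame 6: SPARE (2+8=10). 10 + next roll (5) = 15. Cumulative: 62
Frame 7: OPEN (5+2=7). Cumulative: 69
Frame 8: SPARE (6+4=10). 10 + next roll (2) = 12. Cumulative: 81
Frame 9: OPEN (2+7=9). Cumulative: 90
Frame 10: OPEN. Sum of all frame-10 rolls (7+2) = 9. Cumulative: 99

Answer: 9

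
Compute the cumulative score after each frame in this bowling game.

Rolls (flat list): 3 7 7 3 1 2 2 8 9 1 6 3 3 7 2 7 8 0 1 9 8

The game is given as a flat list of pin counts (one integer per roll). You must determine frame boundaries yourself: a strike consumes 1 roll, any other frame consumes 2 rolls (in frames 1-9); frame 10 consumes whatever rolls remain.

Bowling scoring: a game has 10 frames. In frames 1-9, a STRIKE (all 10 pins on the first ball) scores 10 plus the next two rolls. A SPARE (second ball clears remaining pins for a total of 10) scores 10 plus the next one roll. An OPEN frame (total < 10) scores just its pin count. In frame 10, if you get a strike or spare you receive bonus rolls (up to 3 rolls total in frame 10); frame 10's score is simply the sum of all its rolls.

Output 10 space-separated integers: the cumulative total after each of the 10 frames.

Answer: 17 28 31 50 66 75 87 96 104 122

Derivation:
Frame 1: SPARE (3+7=10). 10 + next roll (7) = 17. Cumulative: 17
Frame 2: SPARE (7+3=10). 10 + next roll (1) = 11. Cumulative: 28
Frame 3: OPEN (1+2=3). Cumulative: 31
Frame 4: SPARE (2+8=10). 10 + next roll (9) = 19. Cumulative: 50
Frame 5: SPARE (9+1=10). 10 + next roll (6) = 16. Cumulative: 66
Frame 6: OPEN (6+3=9). Cumulative: 75
Frame 7: SPARE (3+7=10). 10 + next roll (2) = 12. Cumulative: 87
Frame 8: OPEN (2+7=9). Cumulative: 96
Frame 9: OPEN (8+0=8). Cumulative: 104
Frame 10: SPARE. Sum of all frame-10 rolls (1+9+8) = 18. Cumulative: 122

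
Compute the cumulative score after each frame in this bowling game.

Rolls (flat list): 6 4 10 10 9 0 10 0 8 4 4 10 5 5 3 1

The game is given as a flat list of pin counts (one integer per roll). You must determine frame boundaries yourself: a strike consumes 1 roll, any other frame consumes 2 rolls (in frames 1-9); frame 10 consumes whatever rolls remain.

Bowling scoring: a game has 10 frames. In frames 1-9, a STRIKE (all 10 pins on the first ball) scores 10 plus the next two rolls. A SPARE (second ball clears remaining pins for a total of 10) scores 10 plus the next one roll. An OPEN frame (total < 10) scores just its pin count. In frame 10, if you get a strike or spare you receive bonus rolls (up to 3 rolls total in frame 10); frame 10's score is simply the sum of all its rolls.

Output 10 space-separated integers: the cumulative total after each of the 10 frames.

Frame 1: SPARE (6+4=10). 10 + next roll (10) = 20. Cumulative: 20
Frame 2: STRIKE. 10 + next two rolls (10+9) = 29. Cumulative: 49
Frame 3: STRIKE. 10 + next two rolls (9+0) = 19. Cumulative: 68
Frame 4: OPEN (9+0=9). Cumulative: 77
Frame 5: STRIKE. 10 + next two rolls (0+8) = 18. Cumulative: 95
Frame 6: OPEN (0+8=8). Cumulative: 103
Frame 7: OPEN (4+4=8). Cumulative: 111
Frame 8: STRIKE. 10 + next two rolls (5+5) = 20. Cumulative: 131
Frame 9: SPARE (5+5=10). 10 + next roll (3) = 13. Cumulative: 144
Frame 10: OPEN. Sum of all frame-10 rolls (3+1) = 4. Cumulative: 148

Answer: 20 49 68 77 95 103 111 131 144 148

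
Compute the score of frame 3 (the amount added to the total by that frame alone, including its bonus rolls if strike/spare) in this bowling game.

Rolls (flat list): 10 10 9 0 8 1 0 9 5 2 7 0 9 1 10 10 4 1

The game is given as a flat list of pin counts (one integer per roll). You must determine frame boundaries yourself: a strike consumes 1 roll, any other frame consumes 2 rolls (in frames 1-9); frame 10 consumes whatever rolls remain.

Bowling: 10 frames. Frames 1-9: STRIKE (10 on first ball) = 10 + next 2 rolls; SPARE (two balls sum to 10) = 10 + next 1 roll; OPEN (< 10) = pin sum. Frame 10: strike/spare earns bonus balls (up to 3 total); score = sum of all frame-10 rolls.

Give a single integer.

Answer: 9

Derivation:
Frame 1: STRIKE. 10 + next two rolls (10+9) = 29. Cumulative: 29
Frame 2: STRIKE. 10 + next two rolls (9+0) = 19. Cumulative: 48
Frame 3: OPEN (9+0=9). Cumulative: 57
Frame 4: OPEN (8+1=9). Cumulative: 66
Frame 5: OPEN (0+9=9). Cumulative: 75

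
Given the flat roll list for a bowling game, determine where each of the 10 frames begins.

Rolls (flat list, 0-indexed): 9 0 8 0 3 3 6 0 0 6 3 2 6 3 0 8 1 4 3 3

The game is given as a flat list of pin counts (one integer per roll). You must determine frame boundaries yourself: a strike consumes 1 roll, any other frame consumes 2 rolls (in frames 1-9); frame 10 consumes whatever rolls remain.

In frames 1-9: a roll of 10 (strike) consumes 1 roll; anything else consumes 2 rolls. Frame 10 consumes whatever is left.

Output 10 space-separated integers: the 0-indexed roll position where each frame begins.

Answer: 0 2 4 6 8 10 12 14 16 18

Derivation:
Frame 1 starts at roll index 0: rolls=9,0 (sum=9), consumes 2 rolls
Frame 2 starts at roll index 2: rolls=8,0 (sum=8), consumes 2 rolls
Frame 3 starts at roll index 4: rolls=3,3 (sum=6), consumes 2 rolls
Frame 4 starts at roll index 6: rolls=6,0 (sum=6), consumes 2 rolls
Frame 5 starts at roll index 8: rolls=0,6 (sum=6), consumes 2 rolls
Frame 6 starts at roll index 10: rolls=3,2 (sum=5), consumes 2 rolls
Frame 7 starts at roll index 12: rolls=6,3 (sum=9), consumes 2 rolls
Frame 8 starts at roll index 14: rolls=0,8 (sum=8), consumes 2 rolls
Frame 9 starts at roll index 16: rolls=1,4 (sum=5), consumes 2 rolls
Frame 10 starts at roll index 18: 2 remaining rolls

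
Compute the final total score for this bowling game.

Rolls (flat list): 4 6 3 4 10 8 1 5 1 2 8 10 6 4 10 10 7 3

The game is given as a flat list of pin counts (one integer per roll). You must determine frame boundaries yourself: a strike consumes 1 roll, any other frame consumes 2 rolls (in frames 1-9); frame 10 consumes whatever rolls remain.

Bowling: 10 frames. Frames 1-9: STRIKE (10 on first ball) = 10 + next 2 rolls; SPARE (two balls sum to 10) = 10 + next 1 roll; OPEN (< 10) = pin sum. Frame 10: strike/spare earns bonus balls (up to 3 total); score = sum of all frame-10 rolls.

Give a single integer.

Answer: 161

Derivation:
Frame 1: SPARE (4+6=10). 10 + next roll (3) = 13. Cumulative: 13
Frame 2: OPEN (3+4=7). Cumulative: 20
Frame 3: STRIKE. 10 + next two rolls (8+1) = 19. Cumulative: 39
Frame 4: OPEN (8+1=9). Cumulative: 48
Frame 5: OPEN (5+1=6). Cumulative: 54
Frame 6: SPARE (2+8=10). 10 + next roll (10) = 20. Cumulative: 74
Frame 7: STRIKE. 10 + next two rolls (6+4) = 20. Cumulative: 94
Frame 8: SPARE (6+4=10). 10 + next roll (10) = 20. Cumulative: 114
Frame 9: STRIKE. 10 + next two rolls (10+7) = 27. Cumulative: 141
Frame 10: STRIKE. Sum of all frame-10 rolls (10+7+3) = 20. Cumulative: 161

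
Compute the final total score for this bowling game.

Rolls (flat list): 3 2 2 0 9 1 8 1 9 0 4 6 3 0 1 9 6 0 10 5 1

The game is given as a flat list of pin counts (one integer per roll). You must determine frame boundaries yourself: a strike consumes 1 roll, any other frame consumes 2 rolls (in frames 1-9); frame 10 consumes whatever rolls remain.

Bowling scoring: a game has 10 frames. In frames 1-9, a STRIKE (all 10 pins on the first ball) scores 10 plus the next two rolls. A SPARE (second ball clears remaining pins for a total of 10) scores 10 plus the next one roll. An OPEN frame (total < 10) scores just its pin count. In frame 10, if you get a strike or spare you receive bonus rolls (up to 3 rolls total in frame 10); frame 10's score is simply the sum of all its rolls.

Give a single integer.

Frame 1: OPEN (3+2=5). Cumulative: 5
Frame 2: OPEN (2+0=2). Cumulative: 7
Frame 3: SPARE (9+1=10). 10 + next roll (8) = 18. Cumulative: 25
Frame 4: OPEN (8+1=9). Cumulative: 34
Frame 5: OPEN (9+0=9). Cumulative: 43
Frame 6: SPARE (4+6=10). 10 + next roll (3) = 13. Cumulative: 56
Frame 7: OPEN (3+0=3). Cumulative: 59
Frame 8: SPARE (1+9=10). 10 + next roll (6) = 16. Cumulative: 75
Frame 9: OPEN (6+0=6). Cumulative: 81
Frame 10: STRIKE. Sum of all frame-10 rolls (10+5+1) = 16. Cumulative: 97

Answer: 97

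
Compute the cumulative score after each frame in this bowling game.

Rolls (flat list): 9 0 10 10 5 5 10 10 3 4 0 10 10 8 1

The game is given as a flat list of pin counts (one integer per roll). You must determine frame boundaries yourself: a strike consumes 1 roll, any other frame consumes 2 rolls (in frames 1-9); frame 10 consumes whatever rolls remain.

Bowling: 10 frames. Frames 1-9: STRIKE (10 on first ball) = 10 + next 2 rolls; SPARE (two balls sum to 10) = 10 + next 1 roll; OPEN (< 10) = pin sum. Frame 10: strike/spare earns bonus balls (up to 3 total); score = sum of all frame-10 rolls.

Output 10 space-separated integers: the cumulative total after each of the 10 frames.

Answer: 9 34 54 74 97 114 121 141 160 169

Derivation:
Frame 1: OPEN (9+0=9). Cumulative: 9
Frame 2: STRIKE. 10 + next two rolls (10+5) = 25. Cumulative: 34
Frame 3: STRIKE. 10 + next two rolls (5+5) = 20. Cumulative: 54
Frame 4: SPARE (5+5=10). 10 + next roll (10) = 20. Cumulative: 74
Frame 5: STRIKE. 10 + next two rolls (10+3) = 23. Cumulative: 97
Frame 6: STRIKE. 10 + next two rolls (3+4) = 17. Cumulative: 114
Frame 7: OPEN (3+4=7). Cumulative: 121
Frame 8: SPARE (0+10=10). 10 + next roll (10) = 20. Cumulative: 141
Frame 9: STRIKE. 10 + next two rolls (8+1) = 19. Cumulative: 160
Frame 10: OPEN. Sum of all frame-10 rolls (8+1) = 9. Cumulative: 169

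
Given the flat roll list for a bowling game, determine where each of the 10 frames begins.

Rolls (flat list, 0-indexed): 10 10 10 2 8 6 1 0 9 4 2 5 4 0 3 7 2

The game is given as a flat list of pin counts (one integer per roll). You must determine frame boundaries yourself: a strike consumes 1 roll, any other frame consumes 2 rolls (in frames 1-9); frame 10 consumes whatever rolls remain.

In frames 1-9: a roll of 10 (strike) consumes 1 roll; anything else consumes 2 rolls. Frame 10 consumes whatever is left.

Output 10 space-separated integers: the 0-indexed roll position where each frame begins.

Answer: 0 1 2 3 5 7 9 11 13 15

Derivation:
Frame 1 starts at roll index 0: roll=10 (strike), consumes 1 roll
Frame 2 starts at roll index 1: roll=10 (strike), consumes 1 roll
Frame 3 starts at roll index 2: roll=10 (strike), consumes 1 roll
Frame 4 starts at roll index 3: rolls=2,8 (sum=10), consumes 2 rolls
Frame 5 starts at roll index 5: rolls=6,1 (sum=7), consumes 2 rolls
Frame 6 starts at roll index 7: rolls=0,9 (sum=9), consumes 2 rolls
Frame 7 starts at roll index 9: rolls=4,2 (sum=6), consumes 2 rolls
Frame 8 starts at roll index 11: rolls=5,4 (sum=9), consumes 2 rolls
Frame 9 starts at roll index 13: rolls=0,3 (sum=3), consumes 2 rolls
Frame 10 starts at roll index 15: 2 remaining rolls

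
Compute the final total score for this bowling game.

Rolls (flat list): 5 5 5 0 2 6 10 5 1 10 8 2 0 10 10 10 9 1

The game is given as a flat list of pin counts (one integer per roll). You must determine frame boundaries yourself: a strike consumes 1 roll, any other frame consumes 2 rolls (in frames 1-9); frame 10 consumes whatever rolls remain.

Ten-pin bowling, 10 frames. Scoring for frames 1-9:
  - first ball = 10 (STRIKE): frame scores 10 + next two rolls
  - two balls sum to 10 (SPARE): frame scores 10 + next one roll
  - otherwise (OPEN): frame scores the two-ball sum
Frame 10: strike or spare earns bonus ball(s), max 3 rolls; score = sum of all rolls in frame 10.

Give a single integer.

Frame 1: SPARE (5+5=10). 10 + next roll (5) = 15. Cumulative: 15
Frame 2: OPEN (5+0=5). Cumulative: 20
Frame 3: OPEN (2+6=8). Cumulative: 28
Frame 4: STRIKE. 10 + next two rolls (5+1) = 16. Cumulative: 44
Frame 5: OPEN (5+1=6). Cumulative: 50
Frame 6: STRIKE. 10 + next two rolls (8+2) = 20. Cumulative: 70
Frame 7: SPARE (8+2=10). 10 + next roll (0) = 10. Cumulative: 80
Frame 8: SPARE (0+10=10). 10 + next roll (10) = 20. Cumulative: 100
Frame 9: STRIKE. 10 + next two rolls (10+9) = 29. Cumulative: 129
Frame 10: STRIKE. Sum of all frame-10 rolls (10+9+1) = 20. Cumulative: 149

Answer: 149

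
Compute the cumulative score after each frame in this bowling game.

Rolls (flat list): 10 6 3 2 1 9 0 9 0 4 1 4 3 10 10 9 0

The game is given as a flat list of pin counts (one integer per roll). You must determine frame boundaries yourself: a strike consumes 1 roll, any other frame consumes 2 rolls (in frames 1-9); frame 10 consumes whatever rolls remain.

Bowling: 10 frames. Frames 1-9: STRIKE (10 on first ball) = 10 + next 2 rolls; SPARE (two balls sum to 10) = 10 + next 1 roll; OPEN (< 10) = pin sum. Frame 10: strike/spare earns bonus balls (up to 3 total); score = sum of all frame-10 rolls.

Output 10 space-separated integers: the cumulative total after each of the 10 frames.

Answer: 19 28 31 40 49 54 61 90 109 118

Derivation:
Frame 1: STRIKE. 10 + next two rolls (6+3) = 19. Cumulative: 19
Frame 2: OPEN (6+3=9). Cumulative: 28
Frame 3: OPEN (2+1=3). Cumulative: 31
Frame 4: OPEN (9+0=9). Cumulative: 40
Frame 5: OPEN (9+0=9). Cumulative: 49
Frame 6: OPEN (4+1=5). Cumulative: 54
Frame 7: OPEN (4+3=7). Cumulative: 61
Frame 8: STRIKE. 10 + next two rolls (10+9) = 29. Cumulative: 90
Frame 9: STRIKE. 10 + next two rolls (9+0) = 19. Cumulative: 109
Frame 10: OPEN. Sum of all frame-10 rolls (9+0) = 9. Cumulative: 118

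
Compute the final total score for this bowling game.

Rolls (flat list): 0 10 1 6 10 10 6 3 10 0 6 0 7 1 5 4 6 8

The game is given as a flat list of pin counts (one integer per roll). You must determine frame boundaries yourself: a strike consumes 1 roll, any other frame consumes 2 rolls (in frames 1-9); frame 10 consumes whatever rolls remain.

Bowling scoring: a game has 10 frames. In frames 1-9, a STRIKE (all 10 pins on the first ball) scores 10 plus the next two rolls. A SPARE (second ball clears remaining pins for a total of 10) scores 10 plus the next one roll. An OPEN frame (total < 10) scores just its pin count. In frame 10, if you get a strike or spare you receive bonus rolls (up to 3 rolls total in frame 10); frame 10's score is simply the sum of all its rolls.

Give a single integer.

Answer: 125

Derivation:
Frame 1: SPARE (0+10=10). 10 + next roll (1) = 11. Cumulative: 11
Frame 2: OPEN (1+6=7). Cumulative: 18
Frame 3: STRIKE. 10 + next two rolls (10+6) = 26. Cumulative: 44
Frame 4: STRIKE. 10 + next two rolls (6+3) = 19. Cumulative: 63
Frame 5: OPEN (6+3=9). Cumulative: 72
Frame 6: STRIKE. 10 + next two rolls (0+6) = 16. Cumulative: 88
Frame 7: OPEN (0+6=6). Cumulative: 94
Frame 8: OPEN (0+7=7). Cumulative: 101
Frame 9: OPEN (1+5=6). Cumulative: 107
Frame 10: SPARE. Sum of all frame-10 rolls (4+6+8) = 18. Cumulative: 125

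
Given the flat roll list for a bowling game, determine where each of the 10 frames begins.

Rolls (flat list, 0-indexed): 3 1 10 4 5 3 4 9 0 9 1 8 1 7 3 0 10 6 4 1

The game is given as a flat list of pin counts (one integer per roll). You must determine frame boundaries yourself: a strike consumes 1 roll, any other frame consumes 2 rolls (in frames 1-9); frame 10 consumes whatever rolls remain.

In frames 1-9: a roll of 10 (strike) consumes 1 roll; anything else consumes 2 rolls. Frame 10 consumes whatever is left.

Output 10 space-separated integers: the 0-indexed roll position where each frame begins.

Frame 1 starts at roll index 0: rolls=3,1 (sum=4), consumes 2 rolls
Frame 2 starts at roll index 2: roll=10 (strike), consumes 1 roll
Frame 3 starts at roll index 3: rolls=4,5 (sum=9), consumes 2 rolls
Frame 4 starts at roll index 5: rolls=3,4 (sum=7), consumes 2 rolls
Frame 5 starts at roll index 7: rolls=9,0 (sum=9), consumes 2 rolls
Frame 6 starts at roll index 9: rolls=9,1 (sum=10), consumes 2 rolls
Frame 7 starts at roll index 11: rolls=8,1 (sum=9), consumes 2 rolls
Frame 8 starts at roll index 13: rolls=7,3 (sum=10), consumes 2 rolls
Frame 9 starts at roll index 15: rolls=0,10 (sum=10), consumes 2 rolls
Frame 10 starts at roll index 17: 3 remaining rolls

Answer: 0 2 3 5 7 9 11 13 15 17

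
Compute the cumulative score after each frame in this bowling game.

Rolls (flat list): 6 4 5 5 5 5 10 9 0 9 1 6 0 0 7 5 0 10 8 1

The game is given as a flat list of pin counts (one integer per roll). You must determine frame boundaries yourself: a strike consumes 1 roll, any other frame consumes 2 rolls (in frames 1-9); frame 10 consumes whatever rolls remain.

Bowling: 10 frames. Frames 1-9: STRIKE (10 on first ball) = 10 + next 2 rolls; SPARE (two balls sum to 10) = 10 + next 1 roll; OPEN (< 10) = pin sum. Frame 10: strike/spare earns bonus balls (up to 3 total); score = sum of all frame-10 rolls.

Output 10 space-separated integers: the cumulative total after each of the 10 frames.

Frame 1: SPARE (6+4=10). 10 + next roll (5) = 15. Cumulative: 15
Frame 2: SPARE (5+5=10). 10 + next roll (5) = 15. Cumulative: 30
Frame 3: SPARE (5+5=10). 10 + next roll (10) = 20. Cumulative: 50
Frame 4: STRIKE. 10 + next two rolls (9+0) = 19. Cumulative: 69
Frame 5: OPEN (9+0=9). Cumulative: 78
Frame 6: SPARE (9+1=10). 10 + next roll (6) = 16. Cumulative: 94
Frame 7: OPEN (6+0=6). Cumulative: 100
Frame 8: OPEN (0+7=7). Cumulative: 107
Frame 9: OPEN (5+0=5). Cumulative: 112
Frame 10: STRIKE. Sum of all frame-10 rolls (10+8+1) = 19. Cumulative: 131

Answer: 15 30 50 69 78 94 100 107 112 131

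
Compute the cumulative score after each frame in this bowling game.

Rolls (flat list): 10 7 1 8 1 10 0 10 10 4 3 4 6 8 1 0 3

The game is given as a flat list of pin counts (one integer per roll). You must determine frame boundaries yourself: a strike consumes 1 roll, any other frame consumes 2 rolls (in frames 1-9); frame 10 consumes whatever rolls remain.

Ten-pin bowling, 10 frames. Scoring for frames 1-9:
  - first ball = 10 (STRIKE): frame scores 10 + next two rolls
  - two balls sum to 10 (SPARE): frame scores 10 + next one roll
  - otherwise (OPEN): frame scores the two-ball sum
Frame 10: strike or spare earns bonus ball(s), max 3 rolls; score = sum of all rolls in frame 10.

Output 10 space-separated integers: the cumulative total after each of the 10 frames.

Answer: 18 26 35 55 75 92 99 117 126 129

Derivation:
Frame 1: STRIKE. 10 + next two rolls (7+1) = 18. Cumulative: 18
Frame 2: OPEN (7+1=8). Cumulative: 26
Frame 3: OPEN (8+1=9). Cumulative: 35
Frame 4: STRIKE. 10 + next two rolls (0+10) = 20. Cumulative: 55
Frame 5: SPARE (0+10=10). 10 + next roll (10) = 20. Cumulative: 75
Frame 6: STRIKE. 10 + next two rolls (4+3) = 17. Cumulative: 92
Frame 7: OPEN (4+3=7). Cumulative: 99
Frame 8: SPARE (4+6=10). 10 + next roll (8) = 18. Cumulative: 117
Frame 9: OPEN (8+1=9). Cumulative: 126
Frame 10: OPEN. Sum of all frame-10 rolls (0+3) = 3. Cumulative: 129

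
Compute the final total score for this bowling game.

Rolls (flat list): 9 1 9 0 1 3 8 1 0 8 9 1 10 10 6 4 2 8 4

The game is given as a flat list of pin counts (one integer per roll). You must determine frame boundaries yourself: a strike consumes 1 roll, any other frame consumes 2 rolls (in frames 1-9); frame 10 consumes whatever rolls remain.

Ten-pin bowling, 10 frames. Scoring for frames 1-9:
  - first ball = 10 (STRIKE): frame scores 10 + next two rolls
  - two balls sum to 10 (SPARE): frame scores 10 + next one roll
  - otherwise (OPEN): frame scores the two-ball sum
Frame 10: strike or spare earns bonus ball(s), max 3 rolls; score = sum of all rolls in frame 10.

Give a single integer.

Answer: 141

Derivation:
Frame 1: SPARE (9+1=10). 10 + next roll (9) = 19. Cumulative: 19
Frame 2: OPEN (9+0=9). Cumulative: 28
Frame 3: OPEN (1+3=4). Cumulative: 32
Frame 4: OPEN (8+1=9). Cumulative: 41
Frame 5: OPEN (0+8=8). Cumulative: 49
Frame 6: SPARE (9+1=10). 10 + next roll (10) = 20. Cumulative: 69
Frame 7: STRIKE. 10 + next two rolls (10+6) = 26. Cumulative: 95
Frame 8: STRIKE. 10 + next two rolls (6+4) = 20. Cumulative: 115
Frame 9: SPARE (6+4=10). 10 + next roll (2) = 12. Cumulative: 127
Frame 10: SPARE. Sum of all frame-10 rolls (2+8+4) = 14. Cumulative: 141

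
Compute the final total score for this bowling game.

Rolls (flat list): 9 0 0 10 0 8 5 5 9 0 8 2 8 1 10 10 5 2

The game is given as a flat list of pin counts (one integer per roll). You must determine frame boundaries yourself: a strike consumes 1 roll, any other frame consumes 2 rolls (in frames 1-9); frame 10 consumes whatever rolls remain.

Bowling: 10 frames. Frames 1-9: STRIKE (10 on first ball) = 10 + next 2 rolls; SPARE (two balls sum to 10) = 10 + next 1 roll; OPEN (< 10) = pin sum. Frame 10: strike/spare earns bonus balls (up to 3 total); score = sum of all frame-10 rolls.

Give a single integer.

Answer: 131

Derivation:
Frame 1: OPEN (9+0=9). Cumulative: 9
Frame 2: SPARE (0+10=10). 10 + next roll (0) = 10. Cumulative: 19
Frame 3: OPEN (0+8=8). Cumulative: 27
Frame 4: SPARE (5+5=10). 10 + next roll (9) = 19. Cumulative: 46
Frame 5: OPEN (9+0=9). Cumulative: 55
Frame 6: SPARE (8+2=10). 10 + next roll (8) = 18. Cumulative: 73
Frame 7: OPEN (8+1=9). Cumulative: 82
Frame 8: STRIKE. 10 + next two rolls (10+5) = 25. Cumulative: 107
Frame 9: STRIKE. 10 + next two rolls (5+2) = 17. Cumulative: 124
Frame 10: OPEN. Sum of all frame-10 rolls (5+2) = 7. Cumulative: 131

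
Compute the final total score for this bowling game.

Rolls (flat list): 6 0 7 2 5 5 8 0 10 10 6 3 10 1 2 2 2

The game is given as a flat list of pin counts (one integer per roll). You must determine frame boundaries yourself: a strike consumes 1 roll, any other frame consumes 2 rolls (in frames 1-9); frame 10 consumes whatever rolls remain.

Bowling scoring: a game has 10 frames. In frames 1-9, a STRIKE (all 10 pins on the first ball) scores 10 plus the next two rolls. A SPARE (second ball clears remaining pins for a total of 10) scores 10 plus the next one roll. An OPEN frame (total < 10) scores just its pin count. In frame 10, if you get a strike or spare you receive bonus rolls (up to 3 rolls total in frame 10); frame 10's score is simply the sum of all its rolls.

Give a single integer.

Answer: 115

Derivation:
Frame 1: OPEN (6+0=6). Cumulative: 6
Frame 2: OPEN (7+2=9). Cumulative: 15
Frame 3: SPARE (5+5=10). 10 + next roll (8) = 18. Cumulative: 33
Frame 4: OPEN (8+0=8). Cumulative: 41
Frame 5: STRIKE. 10 + next two rolls (10+6) = 26. Cumulative: 67
Frame 6: STRIKE. 10 + next two rolls (6+3) = 19. Cumulative: 86
Frame 7: OPEN (6+3=9). Cumulative: 95
Frame 8: STRIKE. 10 + next two rolls (1+2) = 13. Cumulative: 108
Frame 9: OPEN (1+2=3). Cumulative: 111
Frame 10: OPEN. Sum of all frame-10 rolls (2+2) = 4. Cumulative: 115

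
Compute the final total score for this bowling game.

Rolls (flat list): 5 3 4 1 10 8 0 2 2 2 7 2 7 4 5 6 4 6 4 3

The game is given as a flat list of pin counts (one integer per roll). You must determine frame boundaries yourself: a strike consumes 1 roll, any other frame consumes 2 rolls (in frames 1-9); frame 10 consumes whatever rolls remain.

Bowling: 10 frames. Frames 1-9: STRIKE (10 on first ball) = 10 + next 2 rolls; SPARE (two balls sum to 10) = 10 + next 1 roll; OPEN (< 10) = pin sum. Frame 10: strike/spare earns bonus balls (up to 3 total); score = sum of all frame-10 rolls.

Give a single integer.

Frame 1: OPEN (5+3=8). Cumulative: 8
Frame 2: OPEN (4+1=5). Cumulative: 13
Frame 3: STRIKE. 10 + next two rolls (8+0) = 18. Cumulative: 31
Frame 4: OPEN (8+0=8). Cumulative: 39
Frame 5: OPEN (2+2=4). Cumulative: 43
Frame 6: OPEN (2+7=9). Cumulative: 52
Frame 7: OPEN (2+7=9). Cumulative: 61
Frame 8: OPEN (4+5=9). Cumulative: 70
Frame 9: SPARE (6+4=10). 10 + next roll (6) = 16. Cumulative: 86
Frame 10: SPARE. Sum of all frame-10 rolls (6+4+3) = 13. Cumulative: 99

Answer: 99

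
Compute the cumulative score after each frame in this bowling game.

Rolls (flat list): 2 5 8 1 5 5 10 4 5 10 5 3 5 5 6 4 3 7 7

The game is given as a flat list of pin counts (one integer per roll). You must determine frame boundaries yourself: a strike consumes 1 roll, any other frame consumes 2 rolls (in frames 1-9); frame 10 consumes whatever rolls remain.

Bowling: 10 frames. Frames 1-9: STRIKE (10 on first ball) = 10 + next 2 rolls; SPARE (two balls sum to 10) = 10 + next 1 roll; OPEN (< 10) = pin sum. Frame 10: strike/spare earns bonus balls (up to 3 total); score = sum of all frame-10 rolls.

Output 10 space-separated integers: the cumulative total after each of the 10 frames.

Frame 1: OPEN (2+5=7). Cumulative: 7
Frame 2: OPEN (8+1=9). Cumulative: 16
Frame 3: SPARE (5+5=10). 10 + next roll (10) = 20. Cumulative: 36
Frame 4: STRIKE. 10 + next two rolls (4+5) = 19. Cumulative: 55
Frame 5: OPEN (4+5=9). Cumulative: 64
Frame 6: STRIKE. 10 + next two rolls (5+3) = 18. Cumulative: 82
Frame 7: OPEN (5+3=8). Cumulative: 90
Frame 8: SPARE (5+5=10). 10 + next roll (6) = 16. Cumulative: 106
Frame 9: SPARE (6+4=10). 10 + next roll (3) = 13. Cumulative: 119
Frame 10: SPARE. Sum of all frame-10 rolls (3+7+7) = 17. Cumulative: 136

Answer: 7 16 36 55 64 82 90 106 119 136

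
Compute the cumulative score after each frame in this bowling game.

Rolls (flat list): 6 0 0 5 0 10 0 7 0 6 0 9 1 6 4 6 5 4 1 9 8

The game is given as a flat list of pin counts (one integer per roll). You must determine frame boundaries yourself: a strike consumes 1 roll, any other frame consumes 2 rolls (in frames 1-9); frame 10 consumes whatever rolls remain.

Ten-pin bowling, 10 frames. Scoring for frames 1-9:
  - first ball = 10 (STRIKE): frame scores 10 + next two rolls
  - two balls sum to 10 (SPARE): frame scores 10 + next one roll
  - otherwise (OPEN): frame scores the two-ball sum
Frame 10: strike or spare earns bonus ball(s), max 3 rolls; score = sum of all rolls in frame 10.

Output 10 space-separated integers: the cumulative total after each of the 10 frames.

Frame 1: OPEN (6+0=6). Cumulative: 6
Frame 2: OPEN (0+5=5). Cumulative: 11
Frame 3: SPARE (0+10=10). 10 + next roll (0) = 10. Cumulative: 21
Frame 4: OPEN (0+7=7). Cumulative: 28
Frame 5: OPEN (0+6=6). Cumulative: 34
Frame 6: OPEN (0+9=9). Cumulative: 43
Frame 7: OPEN (1+6=7). Cumulative: 50
Frame 8: SPARE (4+6=10). 10 + next roll (5) = 15. Cumulative: 65
Frame 9: OPEN (5+4=9). Cumulative: 74
Frame 10: SPARE. Sum of all frame-10 rolls (1+9+8) = 18. Cumulative: 92

Answer: 6 11 21 28 34 43 50 65 74 92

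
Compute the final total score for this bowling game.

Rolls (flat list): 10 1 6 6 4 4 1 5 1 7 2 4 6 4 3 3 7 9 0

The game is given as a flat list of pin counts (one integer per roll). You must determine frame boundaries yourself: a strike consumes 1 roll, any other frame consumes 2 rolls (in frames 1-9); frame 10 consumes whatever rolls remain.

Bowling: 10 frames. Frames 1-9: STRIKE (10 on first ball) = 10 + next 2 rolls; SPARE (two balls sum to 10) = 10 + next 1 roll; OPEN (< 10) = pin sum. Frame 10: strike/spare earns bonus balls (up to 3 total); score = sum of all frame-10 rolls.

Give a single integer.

Answer: 107

Derivation:
Frame 1: STRIKE. 10 + next two rolls (1+6) = 17. Cumulative: 17
Frame 2: OPEN (1+6=7). Cumulative: 24
Frame 3: SPARE (6+4=10). 10 + next roll (4) = 14. Cumulative: 38
Frame 4: OPEN (4+1=5). Cumulative: 43
Frame 5: OPEN (5+1=6). Cumulative: 49
Frame 6: OPEN (7+2=9). Cumulative: 58
Frame 7: SPARE (4+6=10). 10 + next roll (4) = 14. Cumulative: 72
Frame 8: OPEN (4+3=7). Cumulative: 79
Frame 9: SPARE (3+7=10). 10 + next roll (9) = 19. Cumulative: 98
Frame 10: OPEN. Sum of all frame-10 rolls (9+0) = 9. Cumulative: 107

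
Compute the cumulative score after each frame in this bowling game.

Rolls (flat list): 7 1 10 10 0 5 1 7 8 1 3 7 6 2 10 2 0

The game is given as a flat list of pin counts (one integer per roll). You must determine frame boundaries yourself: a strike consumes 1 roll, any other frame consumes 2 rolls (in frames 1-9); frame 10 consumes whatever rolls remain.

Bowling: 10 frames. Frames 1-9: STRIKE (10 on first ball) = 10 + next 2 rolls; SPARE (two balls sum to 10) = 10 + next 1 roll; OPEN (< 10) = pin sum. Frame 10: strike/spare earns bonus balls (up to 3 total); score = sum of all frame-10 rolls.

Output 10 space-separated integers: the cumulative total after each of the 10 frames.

Answer: 8 28 43 48 56 65 81 89 101 103

Derivation:
Frame 1: OPEN (7+1=8). Cumulative: 8
Frame 2: STRIKE. 10 + next two rolls (10+0) = 20. Cumulative: 28
Frame 3: STRIKE. 10 + next two rolls (0+5) = 15. Cumulative: 43
Frame 4: OPEN (0+5=5). Cumulative: 48
Frame 5: OPEN (1+7=8). Cumulative: 56
Frame 6: OPEN (8+1=9). Cumulative: 65
Frame 7: SPARE (3+7=10). 10 + next roll (6) = 16. Cumulative: 81
Frame 8: OPEN (6+2=8). Cumulative: 89
Frame 9: STRIKE. 10 + next two rolls (2+0) = 12. Cumulative: 101
Frame 10: OPEN. Sum of all frame-10 rolls (2+0) = 2. Cumulative: 103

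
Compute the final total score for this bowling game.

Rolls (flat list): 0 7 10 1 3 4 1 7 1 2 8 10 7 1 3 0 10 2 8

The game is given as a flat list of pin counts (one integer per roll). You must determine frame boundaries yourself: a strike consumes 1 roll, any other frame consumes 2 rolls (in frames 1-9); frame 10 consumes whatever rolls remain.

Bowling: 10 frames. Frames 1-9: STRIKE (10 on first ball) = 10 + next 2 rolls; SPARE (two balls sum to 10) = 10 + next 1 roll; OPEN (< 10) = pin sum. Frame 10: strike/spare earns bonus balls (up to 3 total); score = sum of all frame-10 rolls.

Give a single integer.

Answer: 107

Derivation:
Frame 1: OPEN (0+7=7). Cumulative: 7
Frame 2: STRIKE. 10 + next two rolls (1+3) = 14. Cumulative: 21
Frame 3: OPEN (1+3=4). Cumulative: 25
Frame 4: OPEN (4+1=5). Cumulative: 30
Frame 5: OPEN (7+1=8). Cumulative: 38
Frame 6: SPARE (2+8=10). 10 + next roll (10) = 20. Cumulative: 58
Frame 7: STRIKE. 10 + next two rolls (7+1) = 18. Cumulative: 76
Frame 8: OPEN (7+1=8). Cumulative: 84
Frame 9: OPEN (3+0=3). Cumulative: 87
Frame 10: STRIKE. Sum of all frame-10 rolls (10+2+8) = 20. Cumulative: 107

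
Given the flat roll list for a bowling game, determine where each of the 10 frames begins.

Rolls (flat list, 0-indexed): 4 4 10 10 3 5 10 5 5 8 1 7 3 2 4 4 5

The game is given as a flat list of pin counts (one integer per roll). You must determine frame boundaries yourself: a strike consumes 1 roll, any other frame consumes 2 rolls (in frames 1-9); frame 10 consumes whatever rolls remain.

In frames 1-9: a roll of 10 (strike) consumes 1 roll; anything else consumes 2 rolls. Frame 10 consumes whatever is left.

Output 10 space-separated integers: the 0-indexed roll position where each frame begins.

Frame 1 starts at roll index 0: rolls=4,4 (sum=8), consumes 2 rolls
Frame 2 starts at roll index 2: roll=10 (strike), consumes 1 roll
Frame 3 starts at roll index 3: roll=10 (strike), consumes 1 roll
Frame 4 starts at roll index 4: rolls=3,5 (sum=8), consumes 2 rolls
Frame 5 starts at roll index 6: roll=10 (strike), consumes 1 roll
Frame 6 starts at roll index 7: rolls=5,5 (sum=10), consumes 2 rolls
Frame 7 starts at roll index 9: rolls=8,1 (sum=9), consumes 2 rolls
Frame 8 starts at roll index 11: rolls=7,3 (sum=10), consumes 2 rolls
Frame 9 starts at roll index 13: rolls=2,4 (sum=6), consumes 2 rolls
Frame 10 starts at roll index 15: 2 remaining rolls

Answer: 0 2 3 4 6 7 9 11 13 15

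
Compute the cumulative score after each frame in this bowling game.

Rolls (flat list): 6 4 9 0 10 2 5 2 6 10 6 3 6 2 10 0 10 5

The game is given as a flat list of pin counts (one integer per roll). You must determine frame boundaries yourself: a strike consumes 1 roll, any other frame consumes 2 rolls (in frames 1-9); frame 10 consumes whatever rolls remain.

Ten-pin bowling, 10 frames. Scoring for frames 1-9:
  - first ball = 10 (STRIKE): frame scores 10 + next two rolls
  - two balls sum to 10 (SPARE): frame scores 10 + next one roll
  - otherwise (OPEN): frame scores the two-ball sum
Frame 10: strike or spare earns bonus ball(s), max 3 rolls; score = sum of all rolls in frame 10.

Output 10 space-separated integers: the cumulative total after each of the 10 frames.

Answer: 19 28 45 52 60 79 88 96 116 131

Derivation:
Frame 1: SPARE (6+4=10). 10 + next roll (9) = 19. Cumulative: 19
Frame 2: OPEN (9+0=9). Cumulative: 28
Frame 3: STRIKE. 10 + next two rolls (2+5) = 17. Cumulative: 45
Frame 4: OPEN (2+5=7). Cumulative: 52
Frame 5: OPEN (2+6=8). Cumulative: 60
Frame 6: STRIKE. 10 + next two rolls (6+3) = 19. Cumulative: 79
Frame 7: OPEN (6+3=9). Cumulative: 88
Frame 8: OPEN (6+2=8). Cumulative: 96
Frame 9: STRIKE. 10 + next two rolls (0+10) = 20. Cumulative: 116
Frame 10: SPARE. Sum of all frame-10 rolls (0+10+5) = 15. Cumulative: 131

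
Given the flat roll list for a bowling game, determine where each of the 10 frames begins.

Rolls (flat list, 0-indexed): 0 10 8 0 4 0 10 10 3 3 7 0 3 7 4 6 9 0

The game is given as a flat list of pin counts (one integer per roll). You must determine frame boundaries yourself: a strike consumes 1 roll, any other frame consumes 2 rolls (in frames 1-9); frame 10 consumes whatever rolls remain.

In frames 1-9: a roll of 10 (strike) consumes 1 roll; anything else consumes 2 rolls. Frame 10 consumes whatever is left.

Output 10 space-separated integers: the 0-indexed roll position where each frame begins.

Answer: 0 2 4 6 7 8 10 12 14 16

Derivation:
Frame 1 starts at roll index 0: rolls=0,10 (sum=10), consumes 2 rolls
Frame 2 starts at roll index 2: rolls=8,0 (sum=8), consumes 2 rolls
Frame 3 starts at roll index 4: rolls=4,0 (sum=4), consumes 2 rolls
Frame 4 starts at roll index 6: roll=10 (strike), consumes 1 roll
Frame 5 starts at roll index 7: roll=10 (strike), consumes 1 roll
Frame 6 starts at roll index 8: rolls=3,3 (sum=6), consumes 2 rolls
Frame 7 starts at roll index 10: rolls=7,0 (sum=7), consumes 2 rolls
Frame 8 starts at roll index 12: rolls=3,7 (sum=10), consumes 2 rolls
Frame 9 starts at roll index 14: rolls=4,6 (sum=10), consumes 2 rolls
Frame 10 starts at roll index 16: 2 remaining rolls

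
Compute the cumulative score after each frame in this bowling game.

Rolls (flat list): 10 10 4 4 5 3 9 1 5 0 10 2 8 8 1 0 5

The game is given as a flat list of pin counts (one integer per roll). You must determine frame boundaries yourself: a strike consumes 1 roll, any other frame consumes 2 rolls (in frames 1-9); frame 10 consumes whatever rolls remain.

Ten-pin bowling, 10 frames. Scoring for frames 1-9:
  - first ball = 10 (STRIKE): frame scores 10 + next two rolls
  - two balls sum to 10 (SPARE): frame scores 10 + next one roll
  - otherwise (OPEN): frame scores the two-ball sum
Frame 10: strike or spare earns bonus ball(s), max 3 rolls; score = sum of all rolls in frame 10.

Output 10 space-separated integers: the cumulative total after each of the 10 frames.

Answer: 24 42 50 58 73 78 98 116 125 130

Derivation:
Frame 1: STRIKE. 10 + next two rolls (10+4) = 24. Cumulative: 24
Frame 2: STRIKE. 10 + next two rolls (4+4) = 18. Cumulative: 42
Frame 3: OPEN (4+4=8). Cumulative: 50
Frame 4: OPEN (5+3=8). Cumulative: 58
Frame 5: SPARE (9+1=10). 10 + next roll (5) = 15. Cumulative: 73
Frame 6: OPEN (5+0=5). Cumulative: 78
Frame 7: STRIKE. 10 + next two rolls (2+8) = 20. Cumulative: 98
Frame 8: SPARE (2+8=10). 10 + next roll (8) = 18. Cumulative: 116
Frame 9: OPEN (8+1=9). Cumulative: 125
Frame 10: OPEN. Sum of all frame-10 rolls (0+5) = 5. Cumulative: 130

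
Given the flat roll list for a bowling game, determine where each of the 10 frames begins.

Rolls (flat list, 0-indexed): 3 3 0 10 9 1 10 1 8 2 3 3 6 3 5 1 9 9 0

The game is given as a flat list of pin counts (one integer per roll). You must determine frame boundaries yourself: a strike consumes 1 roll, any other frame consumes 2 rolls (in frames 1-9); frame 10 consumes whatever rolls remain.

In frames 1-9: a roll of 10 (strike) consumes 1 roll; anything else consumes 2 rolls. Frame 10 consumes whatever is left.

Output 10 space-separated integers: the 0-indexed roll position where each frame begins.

Frame 1 starts at roll index 0: rolls=3,3 (sum=6), consumes 2 rolls
Frame 2 starts at roll index 2: rolls=0,10 (sum=10), consumes 2 rolls
Frame 3 starts at roll index 4: rolls=9,1 (sum=10), consumes 2 rolls
Frame 4 starts at roll index 6: roll=10 (strike), consumes 1 roll
Frame 5 starts at roll index 7: rolls=1,8 (sum=9), consumes 2 rolls
Frame 6 starts at roll index 9: rolls=2,3 (sum=5), consumes 2 rolls
Frame 7 starts at roll index 11: rolls=3,6 (sum=9), consumes 2 rolls
Frame 8 starts at roll index 13: rolls=3,5 (sum=8), consumes 2 rolls
Frame 9 starts at roll index 15: rolls=1,9 (sum=10), consumes 2 rolls
Frame 10 starts at roll index 17: 2 remaining rolls

Answer: 0 2 4 6 7 9 11 13 15 17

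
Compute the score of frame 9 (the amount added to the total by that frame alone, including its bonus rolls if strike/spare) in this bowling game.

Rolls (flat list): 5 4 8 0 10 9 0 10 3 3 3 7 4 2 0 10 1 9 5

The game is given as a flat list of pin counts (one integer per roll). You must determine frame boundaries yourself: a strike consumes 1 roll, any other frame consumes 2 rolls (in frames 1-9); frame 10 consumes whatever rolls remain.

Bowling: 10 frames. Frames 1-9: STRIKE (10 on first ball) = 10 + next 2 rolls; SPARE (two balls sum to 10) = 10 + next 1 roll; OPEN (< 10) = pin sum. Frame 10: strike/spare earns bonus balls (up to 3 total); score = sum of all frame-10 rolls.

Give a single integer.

Answer: 11

Derivation:
Frame 1: OPEN (5+4=9). Cumulative: 9
Frame 2: OPEN (8+0=8). Cumulative: 17
Frame 3: STRIKE. 10 + next two rolls (9+0) = 19. Cumulative: 36
Frame 4: OPEN (9+0=9). Cumulative: 45
Frame 5: STRIKE. 10 + next two rolls (3+3) = 16. Cumulative: 61
Frame 6: OPEN (3+3=6). Cumulative: 67
Frame 7: SPARE (3+7=10). 10 + next roll (4) = 14. Cumulative: 81
Frame 8: OPEN (4+2=6). Cumulative: 87
Frame 9: SPARE (0+10=10). 10 + next roll (1) = 11. Cumulative: 98
Frame 10: SPARE. Sum of all frame-10 rolls (1+9+5) = 15. Cumulative: 113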